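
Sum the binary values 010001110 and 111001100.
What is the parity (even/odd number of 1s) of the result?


010001110 = 142
111001100 = 460
Sum = 602 = 1001011010
1s count = 5

odd parity (5 ones in 1001011010)


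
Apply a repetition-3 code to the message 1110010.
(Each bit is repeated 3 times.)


Each bit -> 3 copies

111111111000000111000


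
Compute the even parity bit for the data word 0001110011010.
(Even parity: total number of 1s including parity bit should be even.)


Number of 1s in data: 6
Parity bit: 0

0


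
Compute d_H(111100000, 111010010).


XOR: 000110010
Count of 1s: 3

3


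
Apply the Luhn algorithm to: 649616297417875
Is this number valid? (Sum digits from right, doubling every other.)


Luhn sum = 80
80 mod 10 = 0

Valid (Luhn sum mod 10 = 0)


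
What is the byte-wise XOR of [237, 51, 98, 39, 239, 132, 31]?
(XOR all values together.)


XOR chain: 237 ^ 51 ^ 98 ^ 39 ^ 239 ^ 132 ^ 31 = 239

239


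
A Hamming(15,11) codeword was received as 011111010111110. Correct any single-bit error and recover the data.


Syndrome = 0: no error detected

Data: 11100111110 (no errors)


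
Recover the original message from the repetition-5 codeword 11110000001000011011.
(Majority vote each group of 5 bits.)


Groups: 11110, 00000, 10000, 11011
Majority votes: 1001

1001


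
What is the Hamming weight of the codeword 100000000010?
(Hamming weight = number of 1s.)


Counting 1s in 100000000010

2


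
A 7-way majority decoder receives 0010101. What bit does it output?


Ones: 3 out of 7
Threshold: 4

0 (3/7 voted 1)


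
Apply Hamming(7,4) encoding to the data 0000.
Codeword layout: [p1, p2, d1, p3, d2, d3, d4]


Parity bits: p1=0, p2=0, p3=0

0000000


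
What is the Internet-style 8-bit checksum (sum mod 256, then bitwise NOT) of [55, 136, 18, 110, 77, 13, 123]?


Sum = 532 mod 256 = 20
Complement = 235

235


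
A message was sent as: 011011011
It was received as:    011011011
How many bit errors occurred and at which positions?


XOR: 000000000

0 errors (received matches sent)


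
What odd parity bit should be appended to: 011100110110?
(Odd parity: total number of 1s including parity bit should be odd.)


Number of 1s in data: 7
Parity bit: 0

0


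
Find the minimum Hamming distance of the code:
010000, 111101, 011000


Comparing all pairs, minimum distance: 1
Can detect 0 errors, correct 0 errors

1


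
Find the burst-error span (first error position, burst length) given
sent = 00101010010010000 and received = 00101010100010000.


XOR: 00000000110000000

Burst at position 8, length 2


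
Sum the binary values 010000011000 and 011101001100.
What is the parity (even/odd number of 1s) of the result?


010000011000 = 1048
011101001100 = 1868
Sum = 2916 = 101101100100
1s count = 6

even parity (6 ones in 101101100100)


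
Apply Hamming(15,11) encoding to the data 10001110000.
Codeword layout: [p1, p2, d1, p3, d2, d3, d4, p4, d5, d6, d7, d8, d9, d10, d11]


Parity bits: p1=1, p2=1, p3=0, p4=1

111000011110000


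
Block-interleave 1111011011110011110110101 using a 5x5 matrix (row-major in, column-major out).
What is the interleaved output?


Matrix:
  11110
  11011
  11001
  11101
  10101
Read columns: 1111111110100111100001111

1111111110100111100001111


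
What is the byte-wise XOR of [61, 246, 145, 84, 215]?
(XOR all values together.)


XOR chain: 61 ^ 246 ^ 145 ^ 84 ^ 215 = 217

217


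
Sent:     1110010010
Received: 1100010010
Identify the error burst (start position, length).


XOR: 0010000000

Burst at position 2, length 1


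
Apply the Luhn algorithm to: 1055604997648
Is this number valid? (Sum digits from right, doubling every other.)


Luhn sum = 62
62 mod 10 = 2

Invalid (Luhn sum mod 10 = 2)


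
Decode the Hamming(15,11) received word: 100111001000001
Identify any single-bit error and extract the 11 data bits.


Syndrome = 0: no error detected

Data: 01101000001 (no errors)


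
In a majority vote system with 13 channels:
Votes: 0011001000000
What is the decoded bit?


Ones: 3 out of 13
Threshold: 7

0 (3/13 voted 1)


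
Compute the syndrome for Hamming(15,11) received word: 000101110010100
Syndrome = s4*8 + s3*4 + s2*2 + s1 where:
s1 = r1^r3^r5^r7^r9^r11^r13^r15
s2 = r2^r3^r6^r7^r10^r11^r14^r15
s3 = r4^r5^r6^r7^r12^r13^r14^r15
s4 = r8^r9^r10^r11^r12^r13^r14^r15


s1=1, s2=1, s3=0, s4=1

Syndrome = 11 (error at position 11)


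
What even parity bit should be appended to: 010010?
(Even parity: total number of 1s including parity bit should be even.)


Number of 1s in data: 2
Parity bit: 0

0


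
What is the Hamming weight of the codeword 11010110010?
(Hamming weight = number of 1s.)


Counting 1s in 11010110010

6


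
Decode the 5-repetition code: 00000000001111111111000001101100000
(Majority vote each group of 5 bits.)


Groups: 00000, 00000, 11111, 11111, 00000, 11011, 00000
Majority votes: 0011010

0011010


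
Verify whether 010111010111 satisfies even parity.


Number of 1s: 8

Yes, parity is correct (8 ones)


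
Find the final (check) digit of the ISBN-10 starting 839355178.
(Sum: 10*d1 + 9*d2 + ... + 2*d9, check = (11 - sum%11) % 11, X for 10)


Weighted sum: 296
296 mod 11 = 10

Check digit: 1


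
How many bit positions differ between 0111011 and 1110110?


XOR: 1001101
Count of 1s: 4

4


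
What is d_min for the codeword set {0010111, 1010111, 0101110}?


Comparing all pairs, minimum distance: 1
Can detect 0 errors, correct 0 errors

1


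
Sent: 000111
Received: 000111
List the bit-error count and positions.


XOR: 000000

0 errors (received matches sent)


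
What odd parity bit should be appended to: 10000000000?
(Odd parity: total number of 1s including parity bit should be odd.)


Number of 1s in data: 1
Parity bit: 0

0


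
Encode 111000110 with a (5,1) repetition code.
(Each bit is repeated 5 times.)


Each bit -> 5 copies

111111111111111000000000000000111111111100000


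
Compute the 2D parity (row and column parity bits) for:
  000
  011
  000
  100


Row parities: 0001
Column parities: 111

Row P: 0001, Col P: 111, Corner: 1


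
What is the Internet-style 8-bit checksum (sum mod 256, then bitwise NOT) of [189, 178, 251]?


Sum = 618 mod 256 = 106
Complement = 149

149


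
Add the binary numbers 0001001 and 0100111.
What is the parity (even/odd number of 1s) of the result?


0001001 = 9
0100111 = 39
Sum = 48 = 110000
1s count = 2

even parity (2 ones in 110000)


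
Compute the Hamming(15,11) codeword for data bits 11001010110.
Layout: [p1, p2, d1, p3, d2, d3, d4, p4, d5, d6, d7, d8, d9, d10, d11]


Parity bits: p1=1, p2=1, p3=1, p4=0

111110001010110


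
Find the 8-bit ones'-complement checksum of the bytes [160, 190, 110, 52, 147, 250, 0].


Sum = 909 mod 256 = 141
Complement = 114

114


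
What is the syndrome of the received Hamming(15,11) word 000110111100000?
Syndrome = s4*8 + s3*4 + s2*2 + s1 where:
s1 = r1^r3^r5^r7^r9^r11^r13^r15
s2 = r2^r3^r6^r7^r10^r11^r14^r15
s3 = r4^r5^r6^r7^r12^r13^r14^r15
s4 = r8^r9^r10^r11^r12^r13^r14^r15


s1=1, s2=0, s3=1, s4=1

Syndrome = 13 (error at position 13)


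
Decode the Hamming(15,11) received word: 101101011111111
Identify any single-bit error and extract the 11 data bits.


Syndrome = 0: no error detected

Data: 10101111111 (no errors)


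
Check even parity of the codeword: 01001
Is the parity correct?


Number of 1s: 2

Yes, parity is correct (2 ones)


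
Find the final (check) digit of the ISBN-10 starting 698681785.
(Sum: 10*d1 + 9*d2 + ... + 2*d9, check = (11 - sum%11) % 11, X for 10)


Weighted sum: 362
362 mod 11 = 10

Check digit: 1


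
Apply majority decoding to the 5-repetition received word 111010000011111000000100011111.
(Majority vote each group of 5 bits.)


Groups: 11101, 00000, 11111, 00000, 01000, 11111
Majority votes: 101001

101001


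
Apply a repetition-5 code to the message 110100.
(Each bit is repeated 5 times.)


Each bit -> 5 copies

111111111100000111110000000000


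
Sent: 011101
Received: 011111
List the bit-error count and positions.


XOR: 000010

1 error(s) at position(s): 4


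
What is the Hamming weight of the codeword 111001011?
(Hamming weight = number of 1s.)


Counting 1s in 111001011

6


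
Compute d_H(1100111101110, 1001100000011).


XOR: 0101011101101
Count of 1s: 8

8


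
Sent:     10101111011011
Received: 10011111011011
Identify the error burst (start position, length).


XOR: 00110000000000

Burst at position 2, length 2


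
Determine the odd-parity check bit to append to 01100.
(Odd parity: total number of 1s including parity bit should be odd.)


Number of 1s in data: 2
Parity bit: 1

1


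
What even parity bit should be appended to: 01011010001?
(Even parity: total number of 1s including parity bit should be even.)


Number of 1s in data: 5
Parity bit: 1

1


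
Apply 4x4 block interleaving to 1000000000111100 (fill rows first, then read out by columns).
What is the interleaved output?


Matrix:
  1000
  0000
  0011
  1100
Read columns: 1001000100100010

1001000100100010


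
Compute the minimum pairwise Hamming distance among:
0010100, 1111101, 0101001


Comparing all pairs, minimum distance: 3
Can detect 2 errors, correct 1 errors

3


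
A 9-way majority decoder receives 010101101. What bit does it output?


Ones: 5 out of 9
Threshold: 5

1 (5/9 voted 1)


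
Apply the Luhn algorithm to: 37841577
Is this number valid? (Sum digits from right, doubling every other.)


Luhn sum = 43
43 mod 10 = 3

Invalid (Luhn sum mod 10 = 3)


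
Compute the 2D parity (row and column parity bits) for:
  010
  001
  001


Row parities: 111
Column parities: 010

Row P: 111, Col P: 010, Corner: 1


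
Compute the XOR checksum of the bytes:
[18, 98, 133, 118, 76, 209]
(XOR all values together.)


XOR chain: 18 ^ 98 ^ 133 ^ 118 ^ 76 ^ 209 = 30

30


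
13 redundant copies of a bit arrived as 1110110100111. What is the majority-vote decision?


Ones: 9 out of 13
Threshold: 7

1 (9/13 voted 1)


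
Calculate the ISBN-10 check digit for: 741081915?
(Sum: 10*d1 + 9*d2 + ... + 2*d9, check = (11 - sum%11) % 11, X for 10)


Weighted sum: 216
216 mod 11 = 7

Check digit: 4


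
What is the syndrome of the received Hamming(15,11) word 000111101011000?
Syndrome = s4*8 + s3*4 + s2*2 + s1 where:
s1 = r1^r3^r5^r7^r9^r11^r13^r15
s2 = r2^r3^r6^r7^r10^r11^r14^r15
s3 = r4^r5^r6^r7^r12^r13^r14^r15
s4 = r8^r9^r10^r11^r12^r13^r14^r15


s1=0, s2=1, s3=1, s4=1

Syndrome = 14 (error at position 14)


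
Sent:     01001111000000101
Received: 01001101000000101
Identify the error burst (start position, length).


XOR: 00000010000000000

Burst at position 6, length 1


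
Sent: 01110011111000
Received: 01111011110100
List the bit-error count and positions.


XOR: 00001000001100

3 error(s) at position(s): 4, 10, 11


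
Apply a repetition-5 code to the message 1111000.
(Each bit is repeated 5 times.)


Each bit -> 5 copies

11111111111111111111000000000000000


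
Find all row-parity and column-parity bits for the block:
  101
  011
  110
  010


Row parities: 0001
Column parities: 010

Row P: 0001, Col P: 010, Corner: 1


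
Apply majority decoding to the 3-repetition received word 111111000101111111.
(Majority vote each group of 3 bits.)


Groups: 111, 111, 000, 101, 111, 111
Majority votes: 110111

110111


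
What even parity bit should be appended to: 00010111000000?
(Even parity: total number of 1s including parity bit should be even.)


Number of 1s in data: 4
Parity bit: 0

0


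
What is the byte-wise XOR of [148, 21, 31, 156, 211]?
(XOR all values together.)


XOR chain: 148 ^ 21 ^ 31 ^ 156 ^ 211 = 209

209


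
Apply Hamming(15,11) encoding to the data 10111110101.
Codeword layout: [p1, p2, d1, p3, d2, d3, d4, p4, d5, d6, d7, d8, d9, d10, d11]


Parity bits: p1=0, p2=0, p3=0, p4=1

001001111110101


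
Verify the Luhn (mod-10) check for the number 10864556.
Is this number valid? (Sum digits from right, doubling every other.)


Luhn sum = 35
35 mod 10 = 5

Invalid (Luhn sum mod 10 = 5)


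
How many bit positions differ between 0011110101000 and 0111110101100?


XOR: 0100000000100
Count of 1s: 2

2


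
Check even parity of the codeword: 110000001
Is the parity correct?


Number of 1s: 3

No, parity error (3 ones)


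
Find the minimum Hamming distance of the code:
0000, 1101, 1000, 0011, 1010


Comparing all pairs, minimum distance: 1
Can detect 0 errors, correct 0 errors

1


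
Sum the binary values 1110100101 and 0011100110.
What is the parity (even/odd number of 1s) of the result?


1110100101 = 933
0011100110 = 230
Sum = 1163 = 10010001011
1s count = 5

odd parity (5 ones in 10010001011)


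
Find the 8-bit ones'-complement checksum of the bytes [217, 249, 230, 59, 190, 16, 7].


Sum = 968 mod 256 = 200
Complement = 55

55


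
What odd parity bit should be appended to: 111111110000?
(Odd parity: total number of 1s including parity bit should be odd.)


Number of 1s in data: 8
Parity bit: 1

1


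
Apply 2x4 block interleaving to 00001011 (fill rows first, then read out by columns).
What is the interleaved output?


Matrix:
  0000
  1011
Read columns: 01000101

01000101


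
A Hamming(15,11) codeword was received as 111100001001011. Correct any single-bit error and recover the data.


Syndrome = 0: no error detected

Data: 10001001011 (no errors)


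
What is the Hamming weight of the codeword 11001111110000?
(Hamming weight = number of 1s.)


Counting 1s in 11001111110000

8


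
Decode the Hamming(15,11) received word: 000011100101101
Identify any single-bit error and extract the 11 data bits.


Syndrome = 0: no error detected

Data: 01110101101 (no errors)


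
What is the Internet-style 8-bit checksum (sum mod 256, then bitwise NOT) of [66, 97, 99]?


Sum = 262 mod 256 = 6
Complement = 249

249


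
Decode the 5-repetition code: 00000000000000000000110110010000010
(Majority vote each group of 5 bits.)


Groups: 00000, 00000, 00000, 00000, 11011, 00100, 00010
Majority votes: 0000100

0000100


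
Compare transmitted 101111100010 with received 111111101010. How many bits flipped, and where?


XOR: 010000001000

2 error(s) at position(s): 1, 8


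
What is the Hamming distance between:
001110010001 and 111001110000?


XOR: 110111100001
Count of 1s: 7

7


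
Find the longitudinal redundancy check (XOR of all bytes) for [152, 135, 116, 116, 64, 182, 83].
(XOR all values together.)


XOR chain: 152 ^ 135 ^ 116 ^ 116 ^ 64 ^ 182 ^ 83 = 186

186


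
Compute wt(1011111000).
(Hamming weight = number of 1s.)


Counting 1s in 1011111000

6


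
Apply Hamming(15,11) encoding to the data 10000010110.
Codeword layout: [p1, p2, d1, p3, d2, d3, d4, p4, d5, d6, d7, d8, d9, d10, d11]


Parity bits: p1=1, p2=1, p3=0, p4=1

111000010010110


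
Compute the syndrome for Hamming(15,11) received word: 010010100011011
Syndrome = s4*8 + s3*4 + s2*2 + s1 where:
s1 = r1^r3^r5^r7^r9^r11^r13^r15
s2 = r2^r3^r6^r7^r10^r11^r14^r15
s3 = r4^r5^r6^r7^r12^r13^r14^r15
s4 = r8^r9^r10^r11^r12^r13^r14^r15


s1=0, s2=1, s3=1, s4=0

Syndrome = 6 (error at position 6)


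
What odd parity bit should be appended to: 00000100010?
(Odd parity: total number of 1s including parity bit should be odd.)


Number of 1s in data: 2
Parity bit: 1

1


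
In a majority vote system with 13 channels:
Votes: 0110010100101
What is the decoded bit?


Ones: 6 out of 13
Threshold: 7

0 (6/13 voted 1)


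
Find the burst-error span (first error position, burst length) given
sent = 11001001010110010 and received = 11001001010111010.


XOR: 00000000000001000

Burst at position 13, length 1


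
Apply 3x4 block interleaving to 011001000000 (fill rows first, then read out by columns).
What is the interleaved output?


Matrix:
  0110
  0100
  0000
Read columns: 000110100000

000110100000


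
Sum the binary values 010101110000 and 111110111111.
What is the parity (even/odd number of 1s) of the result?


010101110000 = 1392
111110111111 = 4031
Sum = 5423 = 1010100101111
1s count = 8

even parity (8 ones in 1010100101111)


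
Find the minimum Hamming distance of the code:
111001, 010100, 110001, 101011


Comparing all pairs, minimum distance: 1
Can detect 0 errors, correct 0 errors

1


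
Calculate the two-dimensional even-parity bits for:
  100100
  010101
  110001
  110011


Row parities: 0110
Column parities: 110011

Row P: 0110, Col P: 110011, Corner: 0


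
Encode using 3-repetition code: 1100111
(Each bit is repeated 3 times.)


Each bit -> 3 copies

111111000000111111111


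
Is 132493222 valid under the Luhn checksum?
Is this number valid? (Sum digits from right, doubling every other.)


Luhn sum = 40
40 mod 10 = 0

Valid (Luhn sum mod 10 = 0)


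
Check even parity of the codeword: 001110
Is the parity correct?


Number of 1s: 3

No, parity error (3 ones)


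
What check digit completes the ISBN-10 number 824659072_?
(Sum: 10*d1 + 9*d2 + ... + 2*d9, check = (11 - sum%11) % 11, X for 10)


Weighted sum: 272
272 mod 11 = 8

Check digit: 3


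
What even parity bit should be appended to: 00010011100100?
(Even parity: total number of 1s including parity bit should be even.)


Number of 1s in data: 5
Parity bit: 1

1


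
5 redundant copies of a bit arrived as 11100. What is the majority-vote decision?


Ones: 3 out of 5
Threshold: 3

1 (3/5 voted 1)


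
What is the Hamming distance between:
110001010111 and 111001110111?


XOR: 001000100000
Count of 1s: 2

2


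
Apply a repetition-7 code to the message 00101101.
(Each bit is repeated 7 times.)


Each bit -> 7 copies

00000000000000111111100000001111111111111100000001111111


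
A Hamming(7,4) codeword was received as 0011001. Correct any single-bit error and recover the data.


Syndrome = 0: no error detected

Data: 1001 (no errors)


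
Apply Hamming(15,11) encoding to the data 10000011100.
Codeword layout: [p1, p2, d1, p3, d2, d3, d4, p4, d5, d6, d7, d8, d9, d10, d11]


Parity bits: p1=1, p2=0, p3=0, p4=1

101000010011100


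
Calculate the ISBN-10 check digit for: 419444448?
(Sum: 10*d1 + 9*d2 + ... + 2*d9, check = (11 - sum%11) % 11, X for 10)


Weighted sum: 237
237 mod 11 = 6

Check digit: 5


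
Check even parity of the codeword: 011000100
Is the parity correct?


Number of 1s: 3

No, parity error (3 ones)


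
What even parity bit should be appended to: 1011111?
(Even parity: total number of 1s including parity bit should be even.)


Number of 1s in data: 6
Parity bit: 0

0


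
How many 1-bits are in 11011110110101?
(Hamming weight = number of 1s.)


Counting 1s in 11011110110101

10


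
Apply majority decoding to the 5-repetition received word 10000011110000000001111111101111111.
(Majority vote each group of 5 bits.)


Groups: 10000, 01111, 00000, 00001, 11111, 11011, 11111
Majority votes: 0100111

0100111


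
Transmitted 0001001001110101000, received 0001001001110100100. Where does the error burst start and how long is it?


XOR: 0000000000000001100

Burst at position 15, length 2


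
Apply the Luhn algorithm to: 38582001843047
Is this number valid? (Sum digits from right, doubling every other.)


Luhn sum = 60
60 mod 10 = 0

Valid (Luhn sum mod 10 = 0)


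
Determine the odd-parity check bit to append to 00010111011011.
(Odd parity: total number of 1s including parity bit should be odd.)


Number of 1s in data: 8
Parity bit: 1

1


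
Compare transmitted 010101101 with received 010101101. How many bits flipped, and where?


XOR: 000000000

0 errors (received matches sent)


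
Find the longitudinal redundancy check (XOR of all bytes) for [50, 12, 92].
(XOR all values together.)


XOR chain: 50 ^ 12 ^ 92 = 98

98


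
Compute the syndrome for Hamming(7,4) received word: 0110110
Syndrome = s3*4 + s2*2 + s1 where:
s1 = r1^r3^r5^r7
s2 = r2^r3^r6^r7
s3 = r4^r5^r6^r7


s1=0, s2=1, s3=0

Syndrome = 2 (error at position 2)


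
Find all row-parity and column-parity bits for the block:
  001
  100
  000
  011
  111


Row parities: 11001
Column parities: 001

Row P: 11001, Col P: 001, Corner: 1


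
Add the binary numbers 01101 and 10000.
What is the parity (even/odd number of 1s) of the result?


01101 = 13
10000 = 16
Sum = 29 = 11101
1s count = 4

even parity (4 ones in 11101)


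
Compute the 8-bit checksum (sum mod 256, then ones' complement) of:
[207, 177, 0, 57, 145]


Sum = 586 mod 256 = 74
Complement = 181

181


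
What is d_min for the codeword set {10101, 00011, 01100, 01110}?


Comparing all pairs, minimum distance: 1
Can detect 0 errors, correct 0 errors

1


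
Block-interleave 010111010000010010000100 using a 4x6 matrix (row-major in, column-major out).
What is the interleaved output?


Matrix:
  010111
  010000
  010010
  000100
Read columns: 000011100000100110101000

000011100000100110101000


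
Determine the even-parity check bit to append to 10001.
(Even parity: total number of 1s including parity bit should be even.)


Number of 1s in data: 2
Parity bit: 0

0


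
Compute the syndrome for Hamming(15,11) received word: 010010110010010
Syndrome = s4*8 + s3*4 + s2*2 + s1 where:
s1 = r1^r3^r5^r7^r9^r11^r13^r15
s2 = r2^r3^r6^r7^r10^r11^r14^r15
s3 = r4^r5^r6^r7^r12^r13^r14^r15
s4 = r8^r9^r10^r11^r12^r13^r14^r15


s1=1, s2=0, s3=1, s4=1

Syndrome = 13 (error at position 13)


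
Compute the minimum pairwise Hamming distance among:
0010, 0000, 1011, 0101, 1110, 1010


Comparing all pairs, minimum distance: 1
Can detect 0 errors, correct 0 errors

1


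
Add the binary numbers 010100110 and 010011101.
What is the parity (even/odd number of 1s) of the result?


010100110 = 166
010011101 = 157
Sum = 323 = 101000011
1s count = 4

even parity (4 ones in 101000011)


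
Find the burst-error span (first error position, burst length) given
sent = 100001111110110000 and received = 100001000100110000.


XOR: 000000111010000000

Burst at position 6, length 5


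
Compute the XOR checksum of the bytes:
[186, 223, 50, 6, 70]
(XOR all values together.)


XOR chain: 186 ^ 223 ^ 50 ^ 6 ^ 70 = 23

23


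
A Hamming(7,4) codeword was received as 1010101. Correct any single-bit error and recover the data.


Syndrome = 0: no error detected

Data: 1101 (no errors)


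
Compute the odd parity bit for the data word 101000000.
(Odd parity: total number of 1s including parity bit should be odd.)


Number of 1s in data: 2
Parity bit: 1

1


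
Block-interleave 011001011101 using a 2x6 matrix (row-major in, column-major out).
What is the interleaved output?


Matrix:
  011001
  011101
Read columns: 001111010011

001111010011


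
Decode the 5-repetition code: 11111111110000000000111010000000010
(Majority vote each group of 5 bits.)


Groups: 11111, 11111, 00000, 00000, 11101, 00000, 00010
Majority votes: 1100100

1100100


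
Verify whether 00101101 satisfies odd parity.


Number of 1s: 4

No, parity error (4 ones)


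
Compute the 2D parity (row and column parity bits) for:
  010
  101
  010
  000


Row parities: 1010
Column parities: 101

Row P: 1010, Col P: 101, Corner: 0


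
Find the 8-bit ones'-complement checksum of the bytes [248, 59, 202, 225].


Sum = 734 mod 256 = 222
Complement = 33

33


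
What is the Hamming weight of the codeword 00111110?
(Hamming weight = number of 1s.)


Counting 1s in 00111110

5


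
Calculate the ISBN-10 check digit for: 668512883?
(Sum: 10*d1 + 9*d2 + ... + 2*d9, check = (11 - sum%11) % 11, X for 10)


Weighted sum: 291
291 mod 11 = 5

Check digit: 6


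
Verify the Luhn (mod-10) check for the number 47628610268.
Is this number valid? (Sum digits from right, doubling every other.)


Luhn sum = 44
44 mod 10 = 4

Invalid (Luhn sum mod 10 = 4)


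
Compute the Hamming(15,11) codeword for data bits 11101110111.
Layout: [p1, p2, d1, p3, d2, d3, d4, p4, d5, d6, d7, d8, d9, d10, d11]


Parity bits: p1=0, p2=0, p3=1, p4=0

001111001110111


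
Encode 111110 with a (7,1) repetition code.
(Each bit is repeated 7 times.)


Each bit -> 7 copies

111111111111111111111111111111111110000000


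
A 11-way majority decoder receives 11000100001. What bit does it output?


Ones: 4 out of 11
Threshold: 6

0 (4/11 voted 1)


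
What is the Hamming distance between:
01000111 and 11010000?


XOR: 10010111
Count of 1s: 5

5


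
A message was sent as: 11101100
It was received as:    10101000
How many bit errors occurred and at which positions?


XOR: 01000100

2 error(s) at position(s): 1, 5


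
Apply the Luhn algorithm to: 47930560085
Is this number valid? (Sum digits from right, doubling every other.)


Luhn sum = 43
43 mod 10 = 3

Invalid (Luhn sum mod 10 = 3)


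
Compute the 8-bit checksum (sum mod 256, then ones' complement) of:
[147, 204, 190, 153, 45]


Sum = 739 mod 256 = 227
Complement = 28

28


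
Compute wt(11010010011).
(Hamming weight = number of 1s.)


Counting 1s in 11010010011

6


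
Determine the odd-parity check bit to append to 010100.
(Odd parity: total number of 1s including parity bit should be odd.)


Number of 1s in data: 2
Parity bit: 1

1


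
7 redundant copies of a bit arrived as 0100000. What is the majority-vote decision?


Ones: 1 out of 7
Threshold: 4

0 (1/7 voted 1)


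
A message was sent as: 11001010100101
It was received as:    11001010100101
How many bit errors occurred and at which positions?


XOR: 00000000000000

0 errors (received matches sent)


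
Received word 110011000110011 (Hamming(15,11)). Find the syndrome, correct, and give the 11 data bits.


Syndrome = 0: no error detected

Data: 01100110011 (no errors)


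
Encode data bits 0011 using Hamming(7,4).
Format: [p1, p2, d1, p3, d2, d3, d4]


Parity bits: p1=1, p2=0, p3=0

1000011


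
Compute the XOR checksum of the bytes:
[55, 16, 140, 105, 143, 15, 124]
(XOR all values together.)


XOR chain: 55 ^ 16 ^ 140 ^ 105 ^ 143 ^ 15 ^ 124 = 62

62


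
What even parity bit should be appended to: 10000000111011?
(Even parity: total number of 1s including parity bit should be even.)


Number of 1s in data: 6
Parity bit: 0

0


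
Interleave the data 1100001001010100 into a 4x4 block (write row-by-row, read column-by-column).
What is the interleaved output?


Matrix:
  1100
  0010
  0101
  0100
Read columns: 1000101101000010

1000101101000010


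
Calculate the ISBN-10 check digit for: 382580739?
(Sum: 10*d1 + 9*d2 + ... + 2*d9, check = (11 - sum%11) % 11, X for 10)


Weighted sum: 256
256 mod 11 = 3

Check digit: 8


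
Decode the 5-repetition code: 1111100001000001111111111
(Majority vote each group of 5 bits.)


Groups: 11111, 00001, 00000, 11111, 11111
Majority votes: 10011

10011


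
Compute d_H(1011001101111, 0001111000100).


XOR: 1010110101011
Count of 1s: 8

8


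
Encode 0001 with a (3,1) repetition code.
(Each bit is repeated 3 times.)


Each bit -> 3 copies

000000000111


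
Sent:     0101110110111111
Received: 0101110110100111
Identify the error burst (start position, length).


XOR: 0000000000011000

Burst at position 11, length 2


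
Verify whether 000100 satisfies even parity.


Number of 1s: 1

No, parity error (1 ones)


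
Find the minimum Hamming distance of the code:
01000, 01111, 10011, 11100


Comparing all pairs, minimum distance: 2
Can detect 1 errors, correct 0 errors

2


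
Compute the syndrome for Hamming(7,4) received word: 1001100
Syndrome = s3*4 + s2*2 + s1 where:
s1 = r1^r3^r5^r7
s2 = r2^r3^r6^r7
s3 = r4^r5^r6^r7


s1=0, s2=0, s3=0

Syndrome = 0 (no error)


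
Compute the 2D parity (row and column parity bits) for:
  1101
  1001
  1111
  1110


Row parities: 1001
Column parities: 0101

Row P: 1001, Col P: 0101, Corner: 0


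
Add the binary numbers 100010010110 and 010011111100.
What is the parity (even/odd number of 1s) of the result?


100010010110 = 2198
010011111100 = 1276
Sum = 3474 = 110110010010
1s count = 6

even parity (6 ones in 110110010010)


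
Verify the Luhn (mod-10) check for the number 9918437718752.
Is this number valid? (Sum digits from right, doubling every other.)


Luhn sum = 66
66 mod 10 = 6

Invalid (Luhn sum mod 10 = 6)


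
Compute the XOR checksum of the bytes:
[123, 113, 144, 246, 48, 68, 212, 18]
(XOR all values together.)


XOR chain: 123 ^ 113 ^ 144 ^ 246 ^ 48 ^ 68 ^ 212 ^ 18 = 222

222


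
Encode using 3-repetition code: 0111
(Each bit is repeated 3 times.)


Each bit -> 3 copies

000111111111


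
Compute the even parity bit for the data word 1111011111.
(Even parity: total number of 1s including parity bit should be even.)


Number of 1s in data: 9
Parity bit: 1

1


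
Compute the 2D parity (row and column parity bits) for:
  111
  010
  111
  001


Row parities: 1111
Column parities: 011

Row P: 1111, Col P: 011, Corner: 0


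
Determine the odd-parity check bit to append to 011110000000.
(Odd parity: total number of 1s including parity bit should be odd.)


Number of 1s in data: 4
Parity bit: 1

1


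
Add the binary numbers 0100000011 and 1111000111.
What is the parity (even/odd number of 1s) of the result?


0100000011 = 259
1111000111 = 967
Sum = 1226 = 10011001010
1s count = 5

odd parity (5 ones in 10011001010)


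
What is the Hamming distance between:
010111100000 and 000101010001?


XOR: 010010110001
Count of 1s: 5

5


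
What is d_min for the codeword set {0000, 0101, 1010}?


Comparing all pairs, minimum distance: 2
Can detect 1 errors, correct 0 errors

2


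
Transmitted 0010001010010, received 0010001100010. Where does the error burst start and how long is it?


XOR: 0000000110000

Burst at position 7, length 2


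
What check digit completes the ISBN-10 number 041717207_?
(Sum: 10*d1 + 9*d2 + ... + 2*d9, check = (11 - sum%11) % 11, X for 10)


Weighted sum: 156
156 mod 11 = 2

Check digit: 9


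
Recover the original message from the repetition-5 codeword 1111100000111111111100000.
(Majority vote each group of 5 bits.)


Groups: 11111, 00000, 11111, 11111, 00000
Majority votes: 10110

10110


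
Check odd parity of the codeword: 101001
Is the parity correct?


Number of 1s: 3

Yes, parity is correct (3 ones)


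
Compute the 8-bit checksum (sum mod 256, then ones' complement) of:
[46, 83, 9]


Sum = 138 mod 256 = 138
Complement = 117

117


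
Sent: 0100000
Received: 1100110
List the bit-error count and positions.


XOR: 1000110

3 error(s) at position(s): 0, 4, 5


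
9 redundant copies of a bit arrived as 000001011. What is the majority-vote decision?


Ones: 3 out of 9
Threshold: 5

0 (3/9 voted 1)


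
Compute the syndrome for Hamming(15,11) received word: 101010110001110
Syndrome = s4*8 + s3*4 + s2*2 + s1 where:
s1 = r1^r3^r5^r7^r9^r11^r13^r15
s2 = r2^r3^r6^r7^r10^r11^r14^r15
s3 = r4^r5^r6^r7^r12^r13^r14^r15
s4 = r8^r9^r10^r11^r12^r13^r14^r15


s1=1, s2=1, s3=1, s4=0

Syndrome = 7 (error at position 7)


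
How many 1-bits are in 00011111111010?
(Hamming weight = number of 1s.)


Counting 1s in 00011111111010

9


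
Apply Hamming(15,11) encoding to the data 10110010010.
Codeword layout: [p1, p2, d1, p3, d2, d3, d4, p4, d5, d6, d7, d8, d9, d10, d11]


Parity bits: p1=1, p2=1, p3=1, p4=0

111101100010010


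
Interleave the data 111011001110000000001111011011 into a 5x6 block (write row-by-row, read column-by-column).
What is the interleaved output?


Matrix:
  111011
  001110
  000000
  001111
  011011
Read columns: 100001000111011010101101110011

100001000111011010101101110011


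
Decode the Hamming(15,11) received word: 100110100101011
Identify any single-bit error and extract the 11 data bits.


Syndrome = 0: no error detected

Data: 01010101011 (no errors)


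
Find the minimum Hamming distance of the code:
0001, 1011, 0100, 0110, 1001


Comparing all pairs, minimum distance: 1
Can detect 0 errors, correct 0 errors

1


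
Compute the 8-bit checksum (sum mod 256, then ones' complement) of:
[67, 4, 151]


Sum = 222 mod 256 = 222
Complement = 33

33


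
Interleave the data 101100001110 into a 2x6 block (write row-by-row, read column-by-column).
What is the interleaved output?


Matrix:
  101100
  001110
Read columns: 100011110100

100011110100


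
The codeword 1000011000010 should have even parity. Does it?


Number of 1s: 4

Yes, parity is correct (4 ones)


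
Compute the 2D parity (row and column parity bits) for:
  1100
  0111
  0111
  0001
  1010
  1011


Row parities: 011101
Column parities: 1100

Row P: 011101, Col P: 1100, Corner: 0


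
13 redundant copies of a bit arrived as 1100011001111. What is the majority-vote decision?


Ones: 8 out of 13
Threshold: 7

1 (8/13 voted 1)


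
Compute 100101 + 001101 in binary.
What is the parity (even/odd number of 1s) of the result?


100101 = 37
001101 = 13
Sum = 50 = 110010
1s count = 3

odd parity (3 ones in 110010)


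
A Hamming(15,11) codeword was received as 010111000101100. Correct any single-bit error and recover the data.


Syndrome = 14: error at position 14

Data: 01100101110 (corrected bit 14)


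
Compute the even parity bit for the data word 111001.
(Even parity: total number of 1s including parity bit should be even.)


Number of 1s in data: 4
Parity bit: 0

0


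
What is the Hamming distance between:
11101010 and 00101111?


XOR: 11000101
Count of 1s: 4

4


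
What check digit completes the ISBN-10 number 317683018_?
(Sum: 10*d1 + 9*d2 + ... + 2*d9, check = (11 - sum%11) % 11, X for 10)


Weighted sum: 219
219 mod 11 = 10

Check digit: 1


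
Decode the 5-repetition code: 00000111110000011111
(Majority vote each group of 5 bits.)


Groups: 00000, 11111, 00000, 11111
Majority votes: 0101

0101


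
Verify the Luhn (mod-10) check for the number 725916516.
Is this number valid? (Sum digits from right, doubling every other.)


Luhn sum = 42
42 mod 10 = 2

Invalid (Luhn sum mod 10 = 2)


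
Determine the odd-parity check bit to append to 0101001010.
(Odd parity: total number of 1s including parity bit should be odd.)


Number of 1s in data: 4
Parity bit: 1

1


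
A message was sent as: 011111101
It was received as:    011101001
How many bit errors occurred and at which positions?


XOR: 000010100

2 error(s) at position(s): 4, 6


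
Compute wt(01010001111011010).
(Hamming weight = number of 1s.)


Counting 1s in 01010001111011010

9


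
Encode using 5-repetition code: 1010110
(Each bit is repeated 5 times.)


Each bit -> 5 copies

11111000001111100000111111111100000


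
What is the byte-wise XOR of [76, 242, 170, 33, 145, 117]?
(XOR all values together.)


XOR chain: 76 ^ 242 ^ 170 ^ 33 ^ 145 ^ 117 = 209

209


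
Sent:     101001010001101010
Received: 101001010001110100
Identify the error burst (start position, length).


XOR: 000000000000011110

Burst at position 13, length 4


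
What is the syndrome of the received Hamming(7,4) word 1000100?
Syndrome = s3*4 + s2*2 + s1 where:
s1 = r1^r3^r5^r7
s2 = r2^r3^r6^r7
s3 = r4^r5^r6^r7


s1=0, s2=0, s3=1

Syndrome = 4 (error at position 4)


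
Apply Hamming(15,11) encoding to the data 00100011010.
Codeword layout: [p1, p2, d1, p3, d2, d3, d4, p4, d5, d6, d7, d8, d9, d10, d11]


Parity bits: p1=1, p2=1, p3=1, p4=1

110101010011010


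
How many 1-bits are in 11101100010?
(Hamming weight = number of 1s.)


Counting 1s in 11101100010

6


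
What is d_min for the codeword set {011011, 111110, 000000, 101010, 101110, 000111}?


Comparing all pairs, minimum distance: 1
Can detect 0 errors, correct 0 errors

1


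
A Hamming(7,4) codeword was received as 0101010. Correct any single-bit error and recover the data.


Syndrome = 0: no error detected

Data: 0010 (no errors)


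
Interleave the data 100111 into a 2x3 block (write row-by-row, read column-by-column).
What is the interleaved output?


Matrix:
  100
  111
Read columns: 110101

110101


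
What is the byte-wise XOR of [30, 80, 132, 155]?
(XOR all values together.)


XOR chain: 30 ^ 80 ^ 132 ^ 155 = 81

81


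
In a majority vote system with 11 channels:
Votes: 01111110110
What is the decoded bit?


Ones: 8 out of 11
Threshold: 6

1 (8/11 voted 1)


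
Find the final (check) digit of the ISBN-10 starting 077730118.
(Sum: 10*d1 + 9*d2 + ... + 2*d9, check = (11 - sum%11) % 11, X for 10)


Weighted sum: 209
209 mod 11 = 0

Check digit: 0


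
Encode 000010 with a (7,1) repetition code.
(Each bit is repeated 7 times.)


Each bit -> 7 copies

000000000000000000000000000011111110000000


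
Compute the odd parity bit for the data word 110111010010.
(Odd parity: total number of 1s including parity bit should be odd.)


Number of 1s in data: 7
Parity bit: 0

0


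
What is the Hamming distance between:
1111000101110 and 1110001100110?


XOR: 0001001001000
Count of 1s: 3

3


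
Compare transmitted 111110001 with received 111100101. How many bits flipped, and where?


XOR: 000010100

2 error(s) at position(s): 4, 6


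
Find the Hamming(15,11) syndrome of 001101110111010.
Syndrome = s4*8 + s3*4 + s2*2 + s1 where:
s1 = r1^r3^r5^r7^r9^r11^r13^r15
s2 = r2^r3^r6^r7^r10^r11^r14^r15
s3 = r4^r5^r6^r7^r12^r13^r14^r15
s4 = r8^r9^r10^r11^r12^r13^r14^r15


s1=1, s2=0, s3=1, s4=1

Syndrome = 13 (error at position 13)


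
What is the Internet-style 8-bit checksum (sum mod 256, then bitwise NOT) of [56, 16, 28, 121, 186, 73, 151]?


Sum = 631 mod 256 = 119
Complement = 136

136


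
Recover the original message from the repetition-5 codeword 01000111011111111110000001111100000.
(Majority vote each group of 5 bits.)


Groups: 01000, 11101, 11111, 11110, 00000, 11111, 00000
Majority votes: 0111010

0111010


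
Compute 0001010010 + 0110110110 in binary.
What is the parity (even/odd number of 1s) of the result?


0001010010 = 82
0110110110 = 438
Sum = 520 = 1000001000
1s count = 2

even parity (2 ones in 1000001000)


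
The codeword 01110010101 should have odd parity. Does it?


Number of 1s: 6

No, parity error (6 ones)


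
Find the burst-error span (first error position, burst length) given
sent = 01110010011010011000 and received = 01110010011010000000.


XOR: 00000000000000011000

Burst at position 15, length 2


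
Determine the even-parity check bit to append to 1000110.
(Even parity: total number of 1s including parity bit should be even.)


Number of 1s in data: 3
Parity bit: 1

1


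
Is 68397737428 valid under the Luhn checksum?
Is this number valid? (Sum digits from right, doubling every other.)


Luhn sum = 61
61 mod 10 = 1

Invalid (Luhn sum mod 10 = 1)


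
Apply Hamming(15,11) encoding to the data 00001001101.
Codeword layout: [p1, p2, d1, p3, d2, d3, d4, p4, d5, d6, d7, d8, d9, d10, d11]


Parity bits: p1=1, p2=1, p3=1, p4=0

110100001001101


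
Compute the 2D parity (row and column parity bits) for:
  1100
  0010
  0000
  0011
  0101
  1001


Row parities: 010000
Column parities: 0001

Row P: 010000, Col P: 0001, Corner: 1
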